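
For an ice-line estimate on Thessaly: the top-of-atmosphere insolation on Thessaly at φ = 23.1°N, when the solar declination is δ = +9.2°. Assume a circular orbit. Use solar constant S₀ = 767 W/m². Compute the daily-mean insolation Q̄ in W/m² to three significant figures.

Q̄ ≈ 246 W/m²

cos H₀ = −tan(+23.1°) tan(+9.200°) = -0.0691, H₀ = 1.6399 rad.
Bracket: H₀ sin φ sin δ + cos φ cos δ sin H₀ = 1.6399×0.39234×0.15988 + 0.91982×0.98714×0.99761 = 0.102867 + 0.905821 = 1.008688.
Q̄ = (S₀/π) × [bracket] = (767/π) × 1.008688 = 246.3 W/m².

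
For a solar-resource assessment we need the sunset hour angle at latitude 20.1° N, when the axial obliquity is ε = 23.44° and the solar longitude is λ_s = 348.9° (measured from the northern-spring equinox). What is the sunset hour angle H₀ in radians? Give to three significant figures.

Solar declination: sin δ = sin ε · sin λ_s = sin 23.44° × sin 348.9° = -0.07658, so δ = -4.392°.
cos H₀ = −tan φ · tan δ = −tan(+20.1°) × tan(-4.392°) = 0.0281, so H₀ = 1.5427 rad = 88.39°.

H₀ = 1.54 rad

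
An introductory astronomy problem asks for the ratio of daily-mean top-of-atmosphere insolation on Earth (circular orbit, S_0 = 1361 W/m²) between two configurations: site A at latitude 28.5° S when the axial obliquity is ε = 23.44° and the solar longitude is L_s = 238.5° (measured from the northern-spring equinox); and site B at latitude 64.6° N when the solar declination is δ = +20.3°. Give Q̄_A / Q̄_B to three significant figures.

Q̄_A / Q̄_B ≈ 1.07

— Configuration A (ϕ=-28.5°):
Solar declination: sin δ = sin ε · sin L_s = sin 23.44° × sin 238.5° = -0.33917, so δ = -19.826°.
cos h₀ = −tan(-28.5°) tan(-19.826°) = -0.1958, h₀ = 1.7678 rad.
Bracket: h₀ sin ϕ sin δ + cos ϕ cos δ sin h₀ = 1.7678×-0.47716×-0.33917 + 0.87882×0.94072×0.98065 = 0.286098 + 0.810726 = 1.096824.
Q̄ = (S_0/π) × [bracket] = (1361/π) × 1.096824 = 475.17 W/m².
— Configuration B (ϕ=+64.6°):
cos h₀ = −tan(+64.6°) tan(+20.300°) = -0.7790, h₀ = 2.4639 rad.
Bracket: h₀ sin ϕ sin δ + cos ϕ cos δ sin h₀ = 2.4639×0.90334×0.34694 + 0.42894×0.93789×0.62699 = 0.772198 + 0.252237 = 1.024435.
Q̄ = (S_0/π) × [bracket] = (1361/π) × 1.024435 = 443.81 W/m².
Ratio Q̄_A / Q̄_B = 475.17 / 443.81 = 1.071.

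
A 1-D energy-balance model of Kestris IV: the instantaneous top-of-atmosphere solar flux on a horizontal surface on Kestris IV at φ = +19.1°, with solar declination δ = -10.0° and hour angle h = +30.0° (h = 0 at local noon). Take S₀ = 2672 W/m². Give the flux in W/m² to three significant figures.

cos θ_z = sin φ sin δ + cos φ cos δ cos h = -0.056821 + 0.805917 = 0.749096.
Flux = S₀ · cos θ_z = 2672 × 0.749096 = 2002 W/m².

2.00e+03 W/m²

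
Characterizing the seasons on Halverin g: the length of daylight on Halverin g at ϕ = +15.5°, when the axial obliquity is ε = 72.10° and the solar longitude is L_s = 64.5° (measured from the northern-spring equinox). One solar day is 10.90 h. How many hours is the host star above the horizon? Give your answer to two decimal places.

7.13 h

Solar declination: sin δ = sin ε · sin L_s = sin 72.10° × sin 64.5° = 0.85890, so δ = +59.193°.
cos h₀ = −tan ϕ · tan δ = −tan(+15.5°) × tan(+59.193°) = -0.4651, so h₀ = 2.0545 rad = 117.72°.
Daylight = 2h₀/(2π) × 10.90 h = (2.0545/π) × 10.90 = 7.13 h.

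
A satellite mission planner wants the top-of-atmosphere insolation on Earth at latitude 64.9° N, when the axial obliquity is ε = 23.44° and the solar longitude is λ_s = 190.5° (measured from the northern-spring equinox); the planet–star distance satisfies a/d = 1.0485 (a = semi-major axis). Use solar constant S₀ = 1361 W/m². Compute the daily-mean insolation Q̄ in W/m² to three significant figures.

Q̄ ≈ 155 W/m²

Solar declination: sin δ = sin ε · sin λ_s = sin 23.44° × sin 190.5° = -0.07249, so δ = -4.157°.
cos H₀ = −tan(+64.9°) tan(-4.157°) = 0.1552, H₀ = 1.4150 rad.
Bracket: H₀ sin φ sin δ + cos φ cos δ sin H₀ = 1.4150×0.90557×-0.07249 + 0.42420×0.99737×0.98789 = -0.092887 + 0.417961 = 0.325074.
Inverse-square distance factor (a/d)² = 1.0485² = 1.099352.
Q̄ = (S₀/π) × 1.099352 × [bracket] = (1361/π) × 1.099352 × 0.325074 = 154.8 W/m².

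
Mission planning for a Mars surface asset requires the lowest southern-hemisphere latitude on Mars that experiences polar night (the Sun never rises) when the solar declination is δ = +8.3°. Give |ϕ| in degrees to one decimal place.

|ϕ| = 81.7°

Polar night requires cos h₀ = −tan ϕ tan δ ≥ 1, i.e. tan ϕ tan δ ≤ −1.
The boundary is |tan ϕ| · |tan δ| = 1, so |ϕ| = 90° − |δ| = 90° − 8.3° = 81.7° in the southern hemisphere.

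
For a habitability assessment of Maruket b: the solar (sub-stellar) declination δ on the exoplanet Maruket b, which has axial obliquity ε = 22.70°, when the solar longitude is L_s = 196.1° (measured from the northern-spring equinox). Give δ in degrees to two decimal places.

sin δ = sin ε · sin L_s = sin 22.70° × sin 196.1° = -0.107017.
δ = arcsin(-0.107017) = -6.14°.

δ = -6.14°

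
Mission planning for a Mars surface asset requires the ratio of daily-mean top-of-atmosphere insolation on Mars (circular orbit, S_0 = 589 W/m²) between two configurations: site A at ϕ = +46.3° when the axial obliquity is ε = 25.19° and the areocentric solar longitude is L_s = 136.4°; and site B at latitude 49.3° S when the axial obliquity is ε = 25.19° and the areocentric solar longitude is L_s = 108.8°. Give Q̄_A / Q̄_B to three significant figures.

— Configuration A (ϕ=+46.3°):
sin δ = sin 25.19° × sin 136.4° = 0.29352, so δ = +17.069°.
cos h₀ = −tan(+46.3°) tan(+17.069°) = -0.3213, h₀ = 1.8979 rad.
Bracket: h₀ sin ϕ sin δ + cos ϕ cos δ sin h₀ = 1.8979×0.72297×0.29352 + 0.69088×0.95595×0.94698 = 0.402746 + 0.625430 = 1.028176.
Q̄ = (S_0/π) × [bracket] = (589/π) × 1.028176 = 192.77 W/m².
— Configuration B (ϕ=-49.3°):
sin δ = sin 25.19° × sin 108.8° = 0.40291, so δ = +23.760°.
cos h₀ = −tan(-49.3°) tan(+23.760°) = 0.5118, h₀ = 1.0335 rad.
Bracket: h₀ sin ϕ sin δ + cos ϕ cos δ sin h₀ = 1.0335×-0.75813×0.40291 + 0.65210×0.91524×0.85910 = -0.315691 + 0.512735 = 0.197044.
Q̄ = (S_0/π) × [bracket] = (589/π) × 0.197044 = 36.943 W/m².
Ratio Q̄_A / Q̄_B = 192.77 / 36.943 = 5.218.

Q̄_A / Q̄_B ≈ 5.22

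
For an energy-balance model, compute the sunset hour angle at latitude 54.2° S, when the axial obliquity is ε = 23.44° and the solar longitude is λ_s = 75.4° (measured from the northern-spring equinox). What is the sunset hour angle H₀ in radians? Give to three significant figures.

H₀ = 0.954 rad

Solar declination: sin δ = sin ε · sin λ_s = sin 23.44° × sin 75.4° = 0.38494, so δ = +22.640°.
cos H₀ = −tan φ · tan δ = −tan(-54.2°) × tan(+22.640°) = 0.5783, so H₀ = 0.9542 rad = 54.67°.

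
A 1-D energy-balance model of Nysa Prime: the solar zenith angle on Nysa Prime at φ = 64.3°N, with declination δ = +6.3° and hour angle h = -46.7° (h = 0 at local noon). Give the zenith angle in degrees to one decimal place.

cos θ_z = sin φ sin δ + cos φ cos δ cos h = 0.098879 + 0.295615 = 0.394494.
θ_z = arccos(0.394494) = 66.8°.

θ_z = 66.8°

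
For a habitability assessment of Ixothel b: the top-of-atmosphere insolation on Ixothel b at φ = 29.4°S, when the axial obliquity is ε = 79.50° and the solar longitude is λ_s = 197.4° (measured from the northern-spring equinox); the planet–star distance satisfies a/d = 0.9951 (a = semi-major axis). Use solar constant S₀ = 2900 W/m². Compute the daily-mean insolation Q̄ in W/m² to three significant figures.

Solar declination: sin δ = sin ε · sin λ_s = sin 79.50° × sin 197.4° = -0.29403, so δ = -17.100°.
cos H₀ = −tan(-29.4°) tan(-17.100°) = -0.1733, H₀ = 1.7450 rad.
Bracket: H₀ sin φ sin δ + cos φ cos δ sin H₀ = 1.7450×-0.49090×-0.29403 + 0.87121×0.95580×0.98486 = 0.251872 + 0.820095 = 1.071967.
Inverse-square distance factor (a/d)² = 0.9951² = 0.990224.
Q̄ = (S₀/π) × 0.990224 × [bracket] = (2900/π) × 0.990224 × 1.071967 = 979.9 W/m².

Q̄ ≈ 980 W/m²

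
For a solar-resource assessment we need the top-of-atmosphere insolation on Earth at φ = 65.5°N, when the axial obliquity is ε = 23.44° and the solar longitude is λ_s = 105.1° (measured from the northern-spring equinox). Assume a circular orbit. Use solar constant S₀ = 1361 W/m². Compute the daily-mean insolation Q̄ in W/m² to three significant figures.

Solar declination: sin δ = sin ε · sin λ_s = sin 23.44° × sin 105.1° = 0.38405, so δ = +22.585°.
cos H₀ = −tan(+65.5°) tan(+22.585°) = -0.9127, H₀ = 2.7207 rad.
Bracket: H₀ sin φ sin δ + cos φ cos δ sin H₀ = 2.7207×0.90996×0.38405 + 0.41469×0.92331×0.40857 = 0.950803 + 0.156436 = 1.107239.
Q̄ = (S₀/π) × [bracket] = (1361/π) × 1.107239 = 479.7 W/m².

Q̄ ≈ 480 W/m²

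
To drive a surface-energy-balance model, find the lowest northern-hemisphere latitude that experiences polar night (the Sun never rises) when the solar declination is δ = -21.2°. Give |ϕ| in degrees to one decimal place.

Polar night requires cos h₀ = −tan ϕ tan δ ≥ 1, i.e. tan ϕ tan δ ≤ −1.
The boundary is |tan ϕ| · |tan δ| = 1, so |ϕ| = 90° − |δ| = 90° − 21.2° = 68.8° in the northern hemisphere.

|ϕ| = 68.8°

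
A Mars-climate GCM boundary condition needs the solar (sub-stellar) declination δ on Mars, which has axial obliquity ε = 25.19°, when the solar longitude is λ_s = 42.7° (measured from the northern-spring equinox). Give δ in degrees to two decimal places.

δ = +16.78°

sin δ = sin ε · sin λ_s = sin 25.19° × sin 42.7° = 0.288639.
δ = arcsin(0.288639) = +16.78°.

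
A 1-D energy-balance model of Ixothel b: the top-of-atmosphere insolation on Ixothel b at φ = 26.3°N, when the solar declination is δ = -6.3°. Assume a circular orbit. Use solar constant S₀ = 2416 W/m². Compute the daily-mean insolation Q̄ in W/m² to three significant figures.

Q̄ ≈ 628 W/m²

cos H₀ = −tan(+26.3°) tan(-6.300°) = 0.0546, H₀ = 1.5162 rad.
Bracket: H₀ sin φ sin δ + cos φ cos δ sin H₀ = 1.5162×0.44307×-0.10973 + 0.89649×0.99396×0.99851 = -0.073715 + 0.889747 = 0.816032.
Q̄ = (S₀/π) × [bracket] = (2416/π) × 0.816032 = 627.6 W/m².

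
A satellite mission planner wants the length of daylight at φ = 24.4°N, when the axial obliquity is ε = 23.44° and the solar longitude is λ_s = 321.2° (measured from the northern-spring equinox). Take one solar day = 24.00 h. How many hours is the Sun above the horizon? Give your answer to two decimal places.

Solar declination: sin δ = sin ε · sin λ_s = sin 23.44° × sin 321.2° = -0.24926, so δ = -14.433°.
cos H₀ = −tan φ · tan δ = −tan(+24.4°) × tan(-14.433°) = 0.1168, so H₀ = 1.4538 rad = 83.30°.
Daylight = 2H₀/(2π) × 24.00 h = (1.4538/π) × 24.00 = 11.11 h.

11.11 h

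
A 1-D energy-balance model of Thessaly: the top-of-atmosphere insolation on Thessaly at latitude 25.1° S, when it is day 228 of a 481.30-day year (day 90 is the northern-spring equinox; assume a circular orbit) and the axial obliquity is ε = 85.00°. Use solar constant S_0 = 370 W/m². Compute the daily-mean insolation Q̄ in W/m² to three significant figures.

Q̄ ≈ 0.00 W/m²

Solar longitude: L_s = 360° × (228 − 90)/481.30 = 103.220°.
sin δ = sin 85.00° × sin 103.220° = 0.96979, so δ = +75.881°.
cos h₀ = −tan(-25.1°) tan(+75.881°) = 1.8624 ≥ 1 ⇒ polar night, h₀ = 0 and Q̄ = 0.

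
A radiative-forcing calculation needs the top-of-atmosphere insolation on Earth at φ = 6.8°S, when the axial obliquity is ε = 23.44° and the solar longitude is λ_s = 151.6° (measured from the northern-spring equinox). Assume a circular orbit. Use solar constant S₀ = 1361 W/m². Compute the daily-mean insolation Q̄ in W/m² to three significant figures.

Solar declination: sin δ = sin ε · sin λ_s = sin 23.44° × sin 151.6° = 0.18920, so δ = +10.906°.
cos H₀ = −tan(-6.8°) tan(+10.906°) = 0.0230, H₀ = 1.5478 rad.
Bracket: H₀ sin φ sin δ + cos φ cos δ sin H₀ = 1.5478×-0.11840×0.18920 + 0.99297×0.98194×0.99974 = -0.034673 + 0.974783 = 0.940110.
Q̄ = (S₀/π) × [bracket] = (1361/π) × 0.940110 = 407.3 W/m².

Q̄ ≈ 407 W/m²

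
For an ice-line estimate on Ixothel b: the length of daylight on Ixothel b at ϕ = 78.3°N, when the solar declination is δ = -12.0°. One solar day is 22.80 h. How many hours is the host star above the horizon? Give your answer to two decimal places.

0.00 h

cos h₀ = −tan ϕ · tan δ = 1.0264 ≥ 1, so the host star never rises (polar night) and h₀ = 0.
Daylight = 2h₀/(2π) × 22.80 h = (0.0000/π) × 22.80 = 0.00 h.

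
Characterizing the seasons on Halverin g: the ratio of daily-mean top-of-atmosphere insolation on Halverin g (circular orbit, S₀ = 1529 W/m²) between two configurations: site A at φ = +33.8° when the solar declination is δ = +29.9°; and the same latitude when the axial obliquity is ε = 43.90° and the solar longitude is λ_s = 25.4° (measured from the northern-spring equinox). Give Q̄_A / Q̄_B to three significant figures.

— Configuration A (φ=+33.8°):
cos H₀ = −tan(+33.8°) tan(+29.900°) = -0.3849, H₀ = 1.9659 rad.
Bracket: H₀ sin φ sin δ + cos φ cos δ sin H₀ = 1.9659×0.55630×0.49849 + 0.83098×0.86690×0.92294 = 0.545164 + 0.664864 = 1.210028.
Q̄ = (S₀/π) × [bracket] = (1529/π) × 1.210028 = 588.92 W/m².
— Configuration B (φ=+33.8°):
Solar declination: sin δ = sin ε · sin λ_s = sin 43.90° × sin 25.4° = 0.29742, so δ = +17.303°.
cos H₀ = −tan(+33.8°) tan(+17.303°) = -0.2085, H₀ = 1.7809 rad.
Bracket: H₀ sin φ sin δ + cos φ cos δ sin H₀ = 1.7809×0.55630×0.29742 + 0.83098×0.95475×0.97801 = 0.294658 + 0.775932 = 1.070590.
Q̄ = (S₀/π) × [bracket] = (1529/π) × 1.070590 = 521.05 W/m².
Ratio Q̄_A / Q̄_B = 588.92 / 521.05 = 1.130.

Q̄_A / Q̄_B ≈ 1.13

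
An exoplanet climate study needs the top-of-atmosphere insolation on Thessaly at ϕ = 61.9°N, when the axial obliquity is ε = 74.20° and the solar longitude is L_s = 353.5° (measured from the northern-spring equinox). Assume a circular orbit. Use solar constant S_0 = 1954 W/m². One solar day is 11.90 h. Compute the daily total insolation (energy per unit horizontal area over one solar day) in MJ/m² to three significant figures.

8.72 MJ/m²

Solar declination: sin δ = sin ε · sin L_s = sin 74.20° × sin 353.5° = -0.10893, so δ = -6.253°.
cos h₀ = −tan(+61.9°) tan(-6.253°) = 0.2052, h₀ = 1.3641 rad.
Bracket: h₀ sin ϕ sin δ + cos ϕ cos δ sin h₀ = 1.3641×0.88213×-0.10893 + 0.47101×0.99405×0.97872 = -0.131077 + 0.458244 = 0.327167.
Q̄ = (S_0/π) × [bracket] = (1954/π) × 0.327167 = 203.49 W/m².
Daily total = Q̄ × 11.90 h × 3600 s/h = 203.49 × 11.90 × 3600 / 10⁶ = 8.718 MJ/m².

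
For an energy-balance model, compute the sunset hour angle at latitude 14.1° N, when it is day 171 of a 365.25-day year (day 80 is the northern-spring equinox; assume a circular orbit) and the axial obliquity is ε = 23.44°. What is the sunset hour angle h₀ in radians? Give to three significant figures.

Solar longitude: L_s = 360° × (171 − 80)/365.25 = 89.692°.
sin δ = sin 23.44° × sin 89.692° = 0.39778, so δ = +23.440°.
cos h₀ = −tan ϕ · tan δ = −tan(+14.1°) × tan(+23.440°) = -0.1089, so h₀ = 1.6799 rad = 96.25°.

h₀ = 1.68 rad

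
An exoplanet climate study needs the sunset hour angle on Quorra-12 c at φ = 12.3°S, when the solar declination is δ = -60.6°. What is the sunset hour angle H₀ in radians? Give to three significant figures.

H₀ = 1.97 rad

cos H₀ = −tan φ · tan δ = −tan(-12.3°) × tan(-60.600°) = -0.3870, so H₀ = 1.9681 rad = 112.76°.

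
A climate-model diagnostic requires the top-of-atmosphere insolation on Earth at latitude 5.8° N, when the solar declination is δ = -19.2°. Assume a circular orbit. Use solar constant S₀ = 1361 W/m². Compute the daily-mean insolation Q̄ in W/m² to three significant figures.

cos H₀ = −tan(+5.8°) tan(-19.200°) = 0.0354, H₀ = 1.5354 rad.
Bracket: H₀ sin φ sin δ + cos φ cos δ sin H₀ = 1.5354×0.10106×-0.32887 + 0.99488×0.94438×0.99937 = -0.051030 + 0.938953 = 0.887923.
Q̄ = (S₀/π) × [bracket] = (1361/π) × 0.887923 = 384.7 W/m².

Q̄ ≈ 385 W/m²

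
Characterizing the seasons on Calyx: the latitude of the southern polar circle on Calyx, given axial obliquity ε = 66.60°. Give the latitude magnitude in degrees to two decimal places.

23.40°

The polar circle is the lowest latitude that experiences at least one full rotation of continuous darkness at the northern-summer solstice; it lies at |ϕ| = 90° − ε = 90° − 66.60° = 23.40°.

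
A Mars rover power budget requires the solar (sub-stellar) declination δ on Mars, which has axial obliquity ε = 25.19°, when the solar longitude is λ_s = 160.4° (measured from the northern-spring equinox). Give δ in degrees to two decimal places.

sin δ = sin ε · sin λ_s = sin 25.19° × sin 160.4° = 0.142775.
δ = arcsin(0.142775) = +8.21°.

δ = +8.21°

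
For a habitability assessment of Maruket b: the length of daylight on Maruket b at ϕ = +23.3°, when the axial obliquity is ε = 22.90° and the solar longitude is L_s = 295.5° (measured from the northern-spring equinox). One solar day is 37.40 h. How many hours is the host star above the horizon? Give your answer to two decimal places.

16.77 h

Solar declination: sin δ = sin ε · sin L_s = sin 22.90° × sin 295.5° = -0.35122, so δ = -20.562°.
cos h₀ = −tan ϕ · tan δ = −tan(+23.3°) × tan(-20.562°) = 0.1615, so h₀ = 1.4085 rad = 80.70°.
Daylight = 2h₀/(2π) × 37.40 h = (1.4085/π) × 37.40 = 16.77 h.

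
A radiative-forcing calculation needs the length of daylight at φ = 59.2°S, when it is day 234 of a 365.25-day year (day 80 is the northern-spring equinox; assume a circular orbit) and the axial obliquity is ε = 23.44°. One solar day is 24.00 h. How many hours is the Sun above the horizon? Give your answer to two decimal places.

9.50 h

Solar longitude: λ_s = 360° × (234 − 80)/365.25 = 151.786°.
sin δ = sin 23.44° × sin 151.786° = 0.18806, so δ = +10.839°.
cos H₀ = −tan φ · tan δ = −tan(-59.2°) × tan(+10.839°) = 0.3212, so H₀ = 1.2438 rad = 71.26°.
Daylight = 2H₀/(2π) × 24.00 h = (1.2438/π) × 24.00 = 9.50 h.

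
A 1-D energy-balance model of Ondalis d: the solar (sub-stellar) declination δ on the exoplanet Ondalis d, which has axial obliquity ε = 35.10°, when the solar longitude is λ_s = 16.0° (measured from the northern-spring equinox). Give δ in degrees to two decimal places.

δ = +9.12°

sin δ = sin ε · sin λ_s = sin 35.10° × sin 16.0° = 0.158493.
δ = arcsin(0.158493) = +9.12°.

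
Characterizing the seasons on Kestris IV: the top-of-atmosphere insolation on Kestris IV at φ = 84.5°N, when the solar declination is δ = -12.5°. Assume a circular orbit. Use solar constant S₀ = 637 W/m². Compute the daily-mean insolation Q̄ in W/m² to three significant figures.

cos H₀ = −tan(+84.5°) tan(-12.500°) = 2.3024 ≥ 1 ⇒ polar night, H₀ = 0 and Q̄ = 0.

Q̄ ≈ 0.00 W/m²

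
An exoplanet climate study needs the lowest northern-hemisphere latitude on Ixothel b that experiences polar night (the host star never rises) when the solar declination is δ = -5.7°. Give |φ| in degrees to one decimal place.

Polar night requires cos H₀ = −tan φ tan δ ≥ 1, i.e. tan φ tan δ ≤ −1.
The boundary is |tan φ| · |tan δ| = 1, so |φ| = 90° − |δ| = 90° − 5.7° = 84.3° in the northern hemisphere.

|φ| = 84.3°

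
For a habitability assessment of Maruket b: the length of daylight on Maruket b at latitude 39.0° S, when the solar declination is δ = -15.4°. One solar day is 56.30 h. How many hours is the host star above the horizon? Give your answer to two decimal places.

cos H₀ = −tan φ · tan δ = −tan(-39.0°) × tan(-15.400°) = -0.2231, so H₀ = 1.7957 rad = 102.89°.
Daylight = 2H₀/(2π) × 56.30 h = (1.7957/π) × 56.30 = 32.18 h.

32.18 h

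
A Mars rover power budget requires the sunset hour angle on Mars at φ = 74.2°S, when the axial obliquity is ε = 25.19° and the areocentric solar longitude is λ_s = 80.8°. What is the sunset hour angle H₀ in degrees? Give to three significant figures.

H₀ = 0.00°

sin δ = sin 25.19° × sin 80.8° = 0.42015, so δ = +24.844°.
cos H₀ = −tan φ · tan δ = 1.6362 ≥ 1, so the Sun never rises (polar night) and H₀ = 0.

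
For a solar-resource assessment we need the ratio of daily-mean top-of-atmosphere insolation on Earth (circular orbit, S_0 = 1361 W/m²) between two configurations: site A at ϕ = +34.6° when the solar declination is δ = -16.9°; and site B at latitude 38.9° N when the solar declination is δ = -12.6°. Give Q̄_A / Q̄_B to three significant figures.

Q̄_A / Q̄_B ≈ 0.980

— Configuration A (ϕ=+34.6°):
cos h₀ = −tan(+34.6°) tan(-16.900°) = 0.2096, h₀ = 1.3596 rad.
Bracket: h₀ sin ϕ sin δ + cos ϕ cos δ sin h₀ = 1.3596×0.56784×-0.29070 + 0.82314×0.95681×0.97779 = -0.224431 + 0.770096 = 0.545665.
Q̄ = (S_0/π) × [bracket] = (1361/π) × 0.545665 = 236.39 W/m².
— Configuration B (ϕ=+38.9°):
cos h₀ = −tan(+38.9°) tan(-12.600°) = 0.1804, h₀ = 1.3894 rad.
Bracket: h₀ sin ϕ sin δ + cos ϕ cos δ sin h₀ = 1.3894×0.62796×-0.21814 + 0.77824×0.97592×0.98360 = -0.190324 + 0.747044 = 0.556720.
Q̄ = (S_0/π) × [bracket] = (1361/π) × 0.556720 = 241.18 W/m².
Ratio Q̄_A / Q̄_B = 236.39 / 241.18 = 0.9801.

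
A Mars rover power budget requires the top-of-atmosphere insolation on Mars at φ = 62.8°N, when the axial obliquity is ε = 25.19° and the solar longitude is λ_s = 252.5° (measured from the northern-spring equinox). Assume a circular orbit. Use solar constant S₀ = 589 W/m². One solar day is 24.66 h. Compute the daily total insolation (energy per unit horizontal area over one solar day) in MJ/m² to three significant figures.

Solar declination: sin δ = sin ε · sin λ_s = sin 25.19° × sin 252.5° = -0.40592, so δ = -23.949°.
cos H₀ = −tan(+62.8°) tan(-23.949°) = 0.8642, H₀ = 0.5272 rad.
Bracket: H₀ sin φ sin δ + cos φ cos δ sin H₀ = 0.5272×0.88942×-0.40592 + 0.45710×0.91391×0.50307 = -0.190337 + 0.210157 = 0.019820.
Q̄ = (S₀/π) × [bracket] = (589/π) × 0.019820 = 3.7159 W/m².
Daily total = Q̄ × 24.66 h × 3600 s/h = 3.7159 × 24.66 × 3600 / 10⁶ = 0.3299 MJ/m².

0.330 MJ/m²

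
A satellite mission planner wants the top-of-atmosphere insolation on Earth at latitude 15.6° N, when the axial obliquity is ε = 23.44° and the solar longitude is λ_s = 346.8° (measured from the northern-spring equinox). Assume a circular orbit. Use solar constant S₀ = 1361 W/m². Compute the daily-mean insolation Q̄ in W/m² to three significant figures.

Solar declination: sin δ = sin ε · sin λ_s = sin 23.44° × sin 346.8° = -0.09084, so δ = -5.212°.
cos H₀ = −tan(+15.6°) tan(-5.212°) = 0.0255, H₀ = 1.5453 rad.
Bracket: H₀ sin φ sin δ + cos φ cos δ sin H₀ = 1.5453×0.26892×-0.09084 + 0.96316×0.99587×0.99968 = -0.037750 + 0.958875 = 0.921125.
Q̄ = (S₀/π) × [bracket] = (1361/π) × 0.921125 = 399.0 W/m².

Q̄ ≈ 399 W/m²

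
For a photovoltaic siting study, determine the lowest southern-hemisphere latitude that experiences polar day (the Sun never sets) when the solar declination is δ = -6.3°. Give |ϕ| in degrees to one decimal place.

Polar day requires cos h₀ = −tan ϕ tan δ ≤ −1, i.e. tan ϕ tan δ ≥ 1.
The boundary is |tan ϕ| · |tan δ| = 1, so |ϕ| = 90° − |δ| = 90° − 6.3° = 83.7° in the southern hemisphere.

|ϕ| = 83.7°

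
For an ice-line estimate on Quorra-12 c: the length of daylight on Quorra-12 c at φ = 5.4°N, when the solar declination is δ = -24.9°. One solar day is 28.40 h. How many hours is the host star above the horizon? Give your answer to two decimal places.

13.80 h

cos H₀ = −tan φ · tan δ = −tan(+5.4°) × tan(-24.900°) = 0.0439, so H₀ = 1.5269 rad = 87.49°.
Daylight = 2H₀/(2π) × 28.40 h = (1.5269/π) × 28.40 = 13.80 h.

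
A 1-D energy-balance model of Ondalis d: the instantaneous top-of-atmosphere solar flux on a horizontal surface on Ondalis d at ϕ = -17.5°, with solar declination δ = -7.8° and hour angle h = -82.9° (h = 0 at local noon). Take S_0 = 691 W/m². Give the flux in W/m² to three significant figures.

cos θ_z = sin ϕ sin δ + cos ϕ cos δ cos h = 0.040810 + 0.116790 = 0.157600.
Flux = S_0 · cos θ_z = 691 × 0.157600 = 108.9 W/m².

109 W/m²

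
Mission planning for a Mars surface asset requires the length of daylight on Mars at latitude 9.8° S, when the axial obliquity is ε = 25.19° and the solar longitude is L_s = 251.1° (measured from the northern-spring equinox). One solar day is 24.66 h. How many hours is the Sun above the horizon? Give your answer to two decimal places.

12.93 h

Solar declination: sin δ = sin ε · sin L_s = sin 25.19° × sin 251.1° = -0.40267, so δ = -23.745°.
cos h₀ = −tan ϕ · tan δ = −tan(-9.8°) × tan(-23.745°) = -0.0760, so h₀ = 1.6469 rad = 94.36°.
Daylight = 2h₀/(2π) × 24.66 h = (1.6469/π) × 24.66 = 12.93 h.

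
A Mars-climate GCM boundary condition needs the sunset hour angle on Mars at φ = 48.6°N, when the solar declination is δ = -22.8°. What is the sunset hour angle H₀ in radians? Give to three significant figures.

H₀ = 1.07 rad

cos H₀ = −tan φ · tan δ = −tan(+48.6°) × tan(-22.800°) = 0.4768, so H₀ = 1.0738 rad = 61.52°.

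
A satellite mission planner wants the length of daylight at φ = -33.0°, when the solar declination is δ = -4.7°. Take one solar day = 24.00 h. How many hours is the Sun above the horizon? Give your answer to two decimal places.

12.41 h

cos H₀ = −tan φ · tan δ = −tan(-33.0°) × tan(-4.700°) = -0.0534, so H₀ = 1.6242 rad = 93.06°.
Daylight = 2H₀/(2π) × 24.00 h = (1.6242/π) × 24.00 = 12.41 h.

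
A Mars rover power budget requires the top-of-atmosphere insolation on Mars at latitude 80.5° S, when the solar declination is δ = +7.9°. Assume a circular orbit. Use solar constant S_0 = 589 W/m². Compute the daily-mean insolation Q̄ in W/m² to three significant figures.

cos h₀ = −tan(-80.5°) tan(+7.900°) = 0.8292, h₀ = 0.5931 rad.
Bracket: h₀ sin ϕ sin δ + cos ϕ cos δ sin h₀ = 0.5931×-0.98629×0.13744 + 0.16505×0.99051×0.55894 = -0.080398 + 0.091378 = 0.010980.
Q̄ = (S_0/π) × [bracket] = (589/π) × 0.010980 = 2.059 W/m².

Q̄ ≈ 2.06 W/m²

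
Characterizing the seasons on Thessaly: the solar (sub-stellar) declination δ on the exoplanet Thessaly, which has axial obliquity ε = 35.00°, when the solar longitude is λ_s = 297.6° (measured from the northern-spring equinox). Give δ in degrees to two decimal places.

sin δ = sin ε · sin λ_s = sin 35.00° × sin 297.6° = -0.508305.
δ = arcsin(-0.508305) = -30.55°.

δ = -30.55°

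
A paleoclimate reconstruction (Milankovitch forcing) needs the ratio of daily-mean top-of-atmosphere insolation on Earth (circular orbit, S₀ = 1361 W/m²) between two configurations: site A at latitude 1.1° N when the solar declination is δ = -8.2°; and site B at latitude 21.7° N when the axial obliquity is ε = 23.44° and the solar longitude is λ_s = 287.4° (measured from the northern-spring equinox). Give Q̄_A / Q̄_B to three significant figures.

— Configuration A (φ=+1.1°):
cos H₀ = −tan(+1.1°) tan(-8.200°) = 0.0028, H₀ = 1.5680 rad.
Bracket: H₀ sin φ sin δ + cos φ cos δ sin H₀ = 1.5680×0.01920×-0.14263 + 0.99982×0.98978×1.00000 = -0.004294 + 0.989602 = 0.985308.
Q̄ = (S₀/π) × [bracket] = (1361/π) × 0.985308 = 426.85 W/m².
— Configuration B (φ=+21.7°):
Solar declination: sin δ = sin ε · sin λ_s = sin 23.44° × sin 287.4° = -0.37959, so δ = -22.308°.
cos H₀ = −tan(+21.7°) tan(-22.308°) = 0.1633, H₀ = 1.4068 rad.
Bracket: H₀ sin φ sin δ + cos φ cos δ sin H₀ = 1.4068×0.36975×-0.37959 + 0.92913×0.92516×0.98658 = -0.197449 + 0.848058 = 0.650609.
Q̄ = (S₀/π) × [bracket] = (1361/π) × 0.650609 = 281.86 W/m².
Ratio Q̄_A / Q̄_B = 426.85 / 281.86 = 1.514.

Q̄_A / Q̄_B ≈ 1.51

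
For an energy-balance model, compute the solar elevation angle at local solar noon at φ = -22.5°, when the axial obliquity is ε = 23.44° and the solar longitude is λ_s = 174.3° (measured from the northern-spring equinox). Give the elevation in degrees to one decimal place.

65.2°

Solar declination: sin δ = sin ε · sin λ_s = sin 23.44° × sin 174.3° = 0.03951, so δ = +2.264°.
At local noon the hour angle is zero, so the zenith angle equals |φ − δ| = |-22.5° − (+2.264°)| = 24.764°.
Elevation = 90° − 24.764° = 65.2°.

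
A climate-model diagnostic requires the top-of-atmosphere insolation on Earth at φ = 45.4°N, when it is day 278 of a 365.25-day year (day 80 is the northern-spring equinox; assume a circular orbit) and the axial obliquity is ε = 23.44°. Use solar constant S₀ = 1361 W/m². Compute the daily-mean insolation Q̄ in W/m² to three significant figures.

Q̄ ≈ 254 W/m²

Solar longitude: λ_s = 360° × (278 − 80)/365.25 = 195.154°.
sin δ = sin 23.44° × sin 195.154° = -0.10399, so δ = -5.969°.
cos H₀ = −tan(+45.4°) tan(-5.969°) = 0.1060, H₀ = 1.4646 rad.
Bracket: H₀ sin φ sin δ + cos φ cos δ sin H₀ = 1.4646×0.71203×-0.10399 + 0.70215×0.99458×0.99436 = -0.108445 + 0.694406 = 0.585961.
Q̄ = (S₀/π) × [bracket] = (1361/π) × 0.585961 = 253.8 W/m².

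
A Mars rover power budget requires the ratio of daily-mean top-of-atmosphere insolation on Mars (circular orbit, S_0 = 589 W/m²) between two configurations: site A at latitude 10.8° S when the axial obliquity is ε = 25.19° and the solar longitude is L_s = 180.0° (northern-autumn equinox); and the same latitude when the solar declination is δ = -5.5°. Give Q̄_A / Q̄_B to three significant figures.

Q̄_A / Q̄_B ≈ 0.976

— Configuration A (ϕ=-10.8°):
Solar declination: sin δ = sin ε · sin L_s = sin 25.19° × sin 180.0° = 0.00000, so δ = +0.000°.
cos h₀ = −tan(-10.8°) tan(+0.000°) = 0.0000, h₀ = 1.5708 rad.
Bracket: h₀ sin ϕ sin δ + cos ϕ cos δ sin h₀ = 1.5708×-0.18738×0.00000 + 0.98229×1.00000×1.00000 = -0.000000 + 0.982290 = 0.982290.
Q̄ = (S_0/π) × [bracket] = (589/π) × 0.982290 = 184.16 W/m².
— Configuration B (ϕ=-10.8°):
cos h₀ = −tan(-10.8°) tan(-5.500°) = -0.0184, h₀ = 1.5892 rad.
Bracket: h₀ sin ϕ sin δ + cos ϕ cos δ sin h₀ = 1.5892×-0.18738×-0.09585 + 0.98229×0.99540×0.99983 = 0.028543 + 0.977605 = 1.006148.
Q̄ = (S_0/π) × [bracket] = (589/π) × 1.006148 = 188.64 W/m².
Ratio Q̄_A / Q̄_B = 184.16 / 188.64 = 0.9763.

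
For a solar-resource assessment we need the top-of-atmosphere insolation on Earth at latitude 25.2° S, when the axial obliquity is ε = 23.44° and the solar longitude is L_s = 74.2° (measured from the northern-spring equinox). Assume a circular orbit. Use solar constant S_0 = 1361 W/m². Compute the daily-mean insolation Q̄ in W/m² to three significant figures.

Solar declination: sin δ = sin ε · sin L_s = sin 23.44° × sin 74.2° = 0.38276, so δ = +22.505°.
cos h₀ = −tan(-25.2°) tan(+22.505°) = 0.1950, h₀ = 1.3746 rad.
Bracket: h₀ sin ϕ sin δ + cos ϕ cos δ sin h₀ = 1.3746×-0.42578×0.38276 + 0.90483×0.92385×0.98081 = -0.224021 + 0.819886 = 0.595865.
Q̄ = (S_0/π) × [bracket] = (1361/π) × 0.595865 = 258.1 W/m².

Q̄ ≈ 258 W/m²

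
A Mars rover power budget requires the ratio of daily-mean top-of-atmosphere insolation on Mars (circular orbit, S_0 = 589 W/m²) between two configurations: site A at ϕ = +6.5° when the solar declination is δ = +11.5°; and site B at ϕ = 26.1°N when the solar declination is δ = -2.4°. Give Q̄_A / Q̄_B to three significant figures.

— Configuration A (ϕ=+6.5°):
cos h₀ = −tan(+6.5°) tan(+11.500°) = -0.0232, h₀ = 1.5940 rad.
Bracket: h₀ sin ϕ sin δ + cos ϕ cos δ sin h₀ = 1.5940×0.11320×0.19937 + 0.99357×0.97992×0.99973 = 0.035974 + 0.973356 = 1.009330.
Q̄ = (S_0/π) × [bracket] = (589/π) × 1.009330 = 189.23 W/m².
— Configuration B (ϕ=+26.1°):
cos h₀ = −tan(+26.1°) tan(-2.400°) = 0.0205, h₀ = 1.5503 rad.
Bracket: h₀ sin ϕ sin δ + cos ϕ cos δ sin h₀ = 1.5503×0.43994×-0.04188 + 0.89803×0.99912×0.99979 = -0.028564 + 0.897051 = 0.868487.
Q̄ = (S_0/π) × [bracket] = (589/π) × 0.868487 = 162.83 W/m².
Ratio Q̄_A / Q̄_B = 189.23 / 162.83 = 1.162.

Q̄_A / Q̄_B ≈ 1.16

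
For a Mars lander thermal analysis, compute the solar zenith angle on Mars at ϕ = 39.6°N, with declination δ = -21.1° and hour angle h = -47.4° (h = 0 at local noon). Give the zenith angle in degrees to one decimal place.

cos θ_z = sin ϕ sin δ + cos ϕ cos δ cos h = -0.229471 + 0.486574 = 0.257103.
θ_z = arccos(0.257103) = 75.1°.

θ_z = 75.1°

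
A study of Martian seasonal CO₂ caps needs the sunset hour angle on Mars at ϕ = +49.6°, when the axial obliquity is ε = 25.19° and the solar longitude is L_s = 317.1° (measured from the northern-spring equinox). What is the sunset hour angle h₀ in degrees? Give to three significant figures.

h₀ = 69.2°

Solar declination: sin δ = sin ε · sin L_s = sin 25.19° × sin 317.1° = -0.28973, so δ = -16.842°.
cos h₀ = −tan ϕ · tan δ = −tan(+49.6°) × tan(-16.842°) = 0.3557, so h₀ = 1.2071 rad = 69.16°.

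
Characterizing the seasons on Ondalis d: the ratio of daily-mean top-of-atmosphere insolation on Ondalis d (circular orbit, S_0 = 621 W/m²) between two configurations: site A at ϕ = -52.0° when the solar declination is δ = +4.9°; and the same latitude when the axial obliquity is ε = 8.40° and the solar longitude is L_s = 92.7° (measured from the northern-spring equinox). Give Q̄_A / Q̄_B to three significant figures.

Q̄_A / Q̄_B ≈ 1.16

— Configuration A (ϕ=-52.0°):
cos h₀ = −tan(-52.0°) tan(+4.900°) = 0.1097, h₀ = 1.4608 rad.
Bracket: h₀ sin ϕ sin δ + cos ϕ cos δ sin h₀ = 1.4608×-0.78801×0.08542 + 0.61566×0.99635×0.99396 = -0.098329 + 0.609708 = 0.511379.
Q̄ = (S_0/π) × [bracket] = (621/π) × 0.511379 = 101.08 W/m².
— Configuration B (ϕ=-52.0°):
Solar declination: sin δ = sin ε · sin L_s = sin 8.40° × sin 92.7° = 0.14592, so δ = +8.391°.
cos h₀ = −tan(-52.0°) tan(+8.391°) = 0.1888, h₀ = 1.3809 rad.
Bracket: h₀ sin ϕ sin δ + cos ϕ cos δ sin h₀ = 1.3809×-0.78801×0.14592 + 0.61566×0.98930×0.98202 = -0.158785 + 0.598121 = 0.439336.
Q̄ = (S_0/π) × [bracket] = (621/π) × 0.439336 = 86.844 W/m².
Ratio Q̄_A / Q̄_B = 101.08 / 86.844 = 1.164.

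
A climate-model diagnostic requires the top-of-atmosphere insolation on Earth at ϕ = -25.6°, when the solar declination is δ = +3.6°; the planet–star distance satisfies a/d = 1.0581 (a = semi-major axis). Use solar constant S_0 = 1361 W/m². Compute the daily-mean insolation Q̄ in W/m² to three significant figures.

cos h₀ = −tan(-25.6°) tan(+3.600°) = 0.0301, h₀ = 1.5406 rad.
Bracket: h₀ sin ϕ sin δ + cos ϕ cos δ sin h₀ = 1.5406×-0.43209×0.06279 + 0.90183×0.99803×0.99955 = -0.041798 + 0.899648 = 0.857850.
Inverse-square distance factor (a/d)² = 1.0581² = 1.119576.
Q̄ = (S_0/π) × 1.119576 × [bracket] = (1361/π) × 1.119576 × 0.857850 = 416.1 W/m².

Q̄ ≈ 416 W/m²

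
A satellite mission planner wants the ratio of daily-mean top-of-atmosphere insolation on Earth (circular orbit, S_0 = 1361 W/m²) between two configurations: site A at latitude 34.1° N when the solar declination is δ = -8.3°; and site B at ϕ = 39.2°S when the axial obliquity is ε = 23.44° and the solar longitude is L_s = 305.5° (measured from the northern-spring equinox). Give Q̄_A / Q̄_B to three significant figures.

Q̄_A / Q̄_B ≈ 0.643

— Configuration A (ϕ=+34.1°):
cos h₀ = −tan(+34.1°) tan(-8.300°) = 0.0988, h₀ = 1.4719 rad.
Bracket: h₀ sin ϕ sin δ + cos ϕ cos δ sin h₀ = 1.4719×0.56064×-0.14436 + 0.82806×0.98953×0.99511 = -0.119127 + 0.815383 = 0.696256.
Q̄ = (S_0/π) × [bracket] = (1361/π) × 0.696256 = 301.63 W/m².
— Configuration B (ϕ=-39.2°):
Solar declination: sin δ = sin ε · sin L_s = sin 23.44° × sin 305.5° = -0.32385, so δ = -18.896°.
cos h₀ = −tan(-39.2°) tan(-18.896°) = -0.2792, h₀ = 1.8537 rad.
Bracket: h₀ sin ϕ sin δ + cos ϕ cos δ sin h₀ = 1.8537×-0.63203×-0.32385 + 0.77494×0.94611×0.96024 = 0.379421 + 0.704027 = 1.083448.
Q̄ = (S_0/π) × [bracket] = (1361/π) × 1.083448 = 469.37 W/m².
Ratio Q̄_A / Q̄_B = 301.63 / 469.37 = 0.6426.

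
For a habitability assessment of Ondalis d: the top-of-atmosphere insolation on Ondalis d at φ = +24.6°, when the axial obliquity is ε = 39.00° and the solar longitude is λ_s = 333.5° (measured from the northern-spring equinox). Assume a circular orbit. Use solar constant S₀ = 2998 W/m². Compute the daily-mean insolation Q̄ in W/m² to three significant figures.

Q̄ ≈ 665 W/m²

Solar declination: sin δ = sin ε · sin λ_s = sin 39.00° × sin 333.5° = -0.28080, so δ = -16.308°.
cos H₀ = −tan(+24.6°) tan(-16.308°) = 0.1340, H₀ = 1.4364 rad.
Bracket: H₀ sin φ sin δ + cos φ cos δ sin H₀ = 1.4364×0.41628×-0.28080 + 0.90924×0.95977×0.99099 = -0.167903 + 0.864799 = 0.696896.
Q̄ = (S₀/π) × [bracket] = (2998/π) × 0.696896 = 665.0 W/m².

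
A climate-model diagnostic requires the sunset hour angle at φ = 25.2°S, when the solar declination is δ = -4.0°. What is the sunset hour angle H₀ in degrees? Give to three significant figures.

cos H₀ = −tan φ · tan δ = −tan(-25.2°) × tan(-4.000°) = -0.0329, so H₀ = 1.6037 rad = 91.89°.

H₀ = 91.9°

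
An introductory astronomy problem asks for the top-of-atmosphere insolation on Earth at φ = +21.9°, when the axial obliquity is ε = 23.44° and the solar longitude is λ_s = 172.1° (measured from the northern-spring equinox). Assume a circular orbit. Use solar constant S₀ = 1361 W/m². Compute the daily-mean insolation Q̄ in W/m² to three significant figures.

Q̄ ≈ 415 W/m²

Solar declination: sin δ = sin ε · sin λ_s = sin 23.44° × sin 172.1° = 0.05467, so δ = +3.134°.
cos H₀ = −tan(+21.9°) tan(+3.134°) = -0.0220, H₀ = 1.5928 rad.
Bracket: H₀ sin φ sin δ + cos φ cos δ sin H₀ = 1.5928×0.37299×0.05467 + 0.92784×0.99850×0.99976 = 0.032479 + 0.926226 = 0.958705.
Q̄ = (S₀/π) × [bracket] = (1361/π) × 0.958705 = 415.3 W/m².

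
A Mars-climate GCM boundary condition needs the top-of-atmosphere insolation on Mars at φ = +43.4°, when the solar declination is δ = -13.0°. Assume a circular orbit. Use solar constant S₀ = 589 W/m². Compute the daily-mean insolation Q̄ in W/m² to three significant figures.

cos H₀ = −tan(+43.4°) tan(-13.000°) = 0.2183, H₀ = 1.3507 rad.
Bracket: H₀ sin φ sin δ + cos φ cos δ sin H₀ = 1.3507×0.68709×-0.22495 + 0.72657×0.97437×0.97588 = -0.208765 + 0.690872 = 0.482107.
Q̄ = (S₀/π) × [bracket] = (589/π) × 0.482107 = 90.39 W/m².

Q̄ ≈ 90.4 W/m²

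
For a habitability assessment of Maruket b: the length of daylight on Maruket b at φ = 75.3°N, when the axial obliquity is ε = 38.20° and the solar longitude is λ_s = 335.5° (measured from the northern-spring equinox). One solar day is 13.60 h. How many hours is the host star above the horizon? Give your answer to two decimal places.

0.00 h

Solar declination: sin δ = sin ε · sin λ_s = sin 38.20° × sin 335.5° = -0.25645, so δ = -14.860°.
cos H₀ = −tan φ · tan δ = 1.0114 ≥ 1, so the host star never rises (polar night) and H₀ = 0.
Daylight = 2H₀/(2π) × 13.60 h = (0.0000/π) × 13.60 = 0.00 h.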